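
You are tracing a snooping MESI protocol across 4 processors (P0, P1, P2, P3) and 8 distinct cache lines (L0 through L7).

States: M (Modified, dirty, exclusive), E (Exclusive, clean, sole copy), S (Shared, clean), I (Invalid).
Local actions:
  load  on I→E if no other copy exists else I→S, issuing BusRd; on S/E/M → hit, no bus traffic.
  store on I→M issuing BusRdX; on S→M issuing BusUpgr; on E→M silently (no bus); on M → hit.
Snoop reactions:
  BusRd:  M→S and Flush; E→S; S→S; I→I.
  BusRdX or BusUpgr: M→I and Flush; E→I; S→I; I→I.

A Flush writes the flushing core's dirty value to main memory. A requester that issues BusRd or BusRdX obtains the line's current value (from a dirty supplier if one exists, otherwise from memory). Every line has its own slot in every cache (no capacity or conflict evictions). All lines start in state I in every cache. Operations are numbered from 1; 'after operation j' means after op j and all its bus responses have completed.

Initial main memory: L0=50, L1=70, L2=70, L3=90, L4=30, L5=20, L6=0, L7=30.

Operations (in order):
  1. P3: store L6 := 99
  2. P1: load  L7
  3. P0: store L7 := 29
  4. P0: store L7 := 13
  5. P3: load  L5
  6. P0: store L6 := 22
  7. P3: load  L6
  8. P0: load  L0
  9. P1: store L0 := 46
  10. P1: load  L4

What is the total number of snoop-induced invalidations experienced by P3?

invalidations = 1

step 1: P3: store L6 := 99  ⟶  IIIM  (L6)  txn=BusRdX  M[L6]=0
step 2: P1: load  L7  ⟶  IEII  (L7)  txn=BusRd  M[L7]=30
step 3: P0: store L7 := 29  ⟶  MIII  (L7)  txn=BusRdX  M[L7]=30
step 4: P0: store L7 := 13  ⟶  MIII  (L7)  txn=∅  M[L7]=30
step 5: P3: load  L5  ⟶  IIIE  (L5)  txn=BusRd  M[L5]=20
step 6: P0: store L6 := 22  ⟶  MIII  (L6)  txn=BusRdX+Flush  M[L6]=99
step 7: P3: load  L6  ⟶  SIIS  (L6)  txn=BusRd+Flush  M[L6]=22
step 8: P0: load  L0  ⟶  EIII  (L0)  txn=BusRd  M[L0]=50
step 9: P1: store L0 := 46  ⟶  IMII  (L0)  txn=BusRdX  M[L0]=50
step 10: P1: load  L4  ⟶  IEII  (L4)  txn=BusRd  M[L4]=30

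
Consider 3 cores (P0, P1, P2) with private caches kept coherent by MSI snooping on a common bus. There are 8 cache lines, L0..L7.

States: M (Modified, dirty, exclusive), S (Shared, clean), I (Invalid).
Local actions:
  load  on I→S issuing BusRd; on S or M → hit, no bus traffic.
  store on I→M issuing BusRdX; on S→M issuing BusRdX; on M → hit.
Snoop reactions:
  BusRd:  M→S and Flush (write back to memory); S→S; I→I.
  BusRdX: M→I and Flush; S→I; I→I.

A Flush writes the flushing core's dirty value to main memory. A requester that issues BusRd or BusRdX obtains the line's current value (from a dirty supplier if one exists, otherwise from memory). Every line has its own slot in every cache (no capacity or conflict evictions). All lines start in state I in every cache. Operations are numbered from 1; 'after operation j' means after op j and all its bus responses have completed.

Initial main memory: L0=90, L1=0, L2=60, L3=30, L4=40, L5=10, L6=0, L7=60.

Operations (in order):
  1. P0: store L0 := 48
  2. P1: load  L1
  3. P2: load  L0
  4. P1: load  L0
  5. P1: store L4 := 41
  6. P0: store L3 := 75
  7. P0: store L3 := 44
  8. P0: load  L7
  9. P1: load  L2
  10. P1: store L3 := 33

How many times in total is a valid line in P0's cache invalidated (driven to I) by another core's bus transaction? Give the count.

1. P0: store L0 := 48  bus=[BusRdX]  L0: P0=M P1=I P2=I  mem[L0]=90
2. P1: load  L1  bus=[BusRd]  L1: P0=I P1=S P2=I  mem[L1]=0
3. P2: load  L0  bus=[BusRd,Flush]  L0: P0=S P1=I P2=S  mem[L0]=48
4. P1: load  L0  bus=[BusRd]  L0: P0=S P1=S P2=S  mem[L0]=48
5. P1: store L4 := 41  bus=[BusRdX]  L4: P0=I P1=M P2=I  mem[L4]=40
6. P0: store L3 := 75  bus=[BusRdX]  L3: P0=M P1=I P2=I  mem[L3]=30
7. P0: store L3 := 44  bus=[-]  L3: P0=M P1=I P2=I  mem[L3]=30
8. P0: load  L7  bus=[BusRd]  L7: P0=S P1=I P2=I  mem[L7]=60
9. P1: load  L2  bus=[BusRd]  L2: P0=I P1=S P2=I  mem[L2]=60
10. P1: store L3 := 33  bus=[BusRdX,Flush]  L3: P0=I P1=M P2=I  mem[L3]=44

invalidations = 1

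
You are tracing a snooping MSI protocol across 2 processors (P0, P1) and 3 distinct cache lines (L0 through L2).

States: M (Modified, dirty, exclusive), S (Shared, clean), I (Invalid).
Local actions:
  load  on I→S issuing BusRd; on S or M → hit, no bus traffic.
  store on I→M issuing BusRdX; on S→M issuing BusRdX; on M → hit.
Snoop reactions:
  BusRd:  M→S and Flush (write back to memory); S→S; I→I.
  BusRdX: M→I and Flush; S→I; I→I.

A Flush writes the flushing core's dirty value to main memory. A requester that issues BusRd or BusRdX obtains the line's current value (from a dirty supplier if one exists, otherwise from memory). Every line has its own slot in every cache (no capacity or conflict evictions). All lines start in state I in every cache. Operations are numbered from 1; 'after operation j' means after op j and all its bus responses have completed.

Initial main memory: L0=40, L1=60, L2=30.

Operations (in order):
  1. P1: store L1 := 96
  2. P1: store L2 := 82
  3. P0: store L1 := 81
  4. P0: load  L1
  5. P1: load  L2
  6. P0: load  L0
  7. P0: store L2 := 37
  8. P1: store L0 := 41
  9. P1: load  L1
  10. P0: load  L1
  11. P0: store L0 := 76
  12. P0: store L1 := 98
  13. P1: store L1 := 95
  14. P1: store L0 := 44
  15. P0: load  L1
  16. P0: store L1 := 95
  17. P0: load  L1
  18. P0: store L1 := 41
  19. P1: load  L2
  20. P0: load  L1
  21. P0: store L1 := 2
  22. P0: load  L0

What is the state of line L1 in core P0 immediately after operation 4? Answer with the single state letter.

1. P1: store L1 := 96  bus=[BusRdX]  L1: P0=I P1=M  mem[L1]=60
2. P1: store L2 := 82  bus=[BusRdX]  L2: P0=I P1=M  mem[L2]=30
3. P0: store L1 := 81  bus=[BusRdX,Flush]  L1: P0=M P1=I  mem[L1]=96
4. P0: load  L1  bus=[-]  L1: P0=M P1=I  mem[L1]=96
5. P1: load  L2  bus=[-]  L2: P0=I P1=M  mem[L2]=30
6. P0: load  L0  bus=[BusRd]  L0: P0=S P1=I  mem[L0]=40
7. P0: store L2 := 37  bus=[BusRdX,Flush]  L2: P0=M P1=I  mem[L2]=82
8. P1: store L0 := 41  bus=[BusRdX]  L0: P0=I P1=M  mem[L0]=40
9. P1: load  L1  bus=[BusRd,Flush]  L1: P0=S P1=S  mem[L1]=81
10. P0: load  L1  bus=[-]  L1: P0=S P1=S  mem[L1]=81
11. P0: store L0 := 76  bus=[BusRdX,Flush]  L0: P0=M P1=I  mem[L0]=41
12. P0: store L1 := 98  bus=[BusRdX]  L1: P0=M P1=I  mem[L1]=81
13. P1: store L1 := 95  bus=[BusRdX,Flush]  L1: P0=I P1=M  mem[L1]=98
14. P1: store L0 := 44  bus=[BusRdX,Flush]  L0: P0=I P1=M  mem[L0]=76
15. P0: load  L1  bus=[BusRd,Flush]  L1: P0=S P1=S  mem[L1]=95
16. P0: store L1 := 95  bus=[BusRdX]  L1: P0=M P1=I  mem[L1]=95
17. P0: load  L1  bus=[-]  L1: P0=M P1=I  mem[L1]=95
18. P0: store L1 := 41  bus=[-]  L1: P0=M P1=I  mem[L1]=95
19. P1: load  L2  bus=[BusRd,Flush]  L2: P0=S P1=S  mem[L2]=37
20. P0: load  L1  bus=[-]  L1: P0=M P1=I  mem[L1]=95
21. P0: store L1 := 2  bus=[-]  L1: P0=M P1=I  mem[L1]=95
22. P0: load  L0  bus=[BusRd,Flush]  L0: P0=S P1=S  mem[L0]=44

state = M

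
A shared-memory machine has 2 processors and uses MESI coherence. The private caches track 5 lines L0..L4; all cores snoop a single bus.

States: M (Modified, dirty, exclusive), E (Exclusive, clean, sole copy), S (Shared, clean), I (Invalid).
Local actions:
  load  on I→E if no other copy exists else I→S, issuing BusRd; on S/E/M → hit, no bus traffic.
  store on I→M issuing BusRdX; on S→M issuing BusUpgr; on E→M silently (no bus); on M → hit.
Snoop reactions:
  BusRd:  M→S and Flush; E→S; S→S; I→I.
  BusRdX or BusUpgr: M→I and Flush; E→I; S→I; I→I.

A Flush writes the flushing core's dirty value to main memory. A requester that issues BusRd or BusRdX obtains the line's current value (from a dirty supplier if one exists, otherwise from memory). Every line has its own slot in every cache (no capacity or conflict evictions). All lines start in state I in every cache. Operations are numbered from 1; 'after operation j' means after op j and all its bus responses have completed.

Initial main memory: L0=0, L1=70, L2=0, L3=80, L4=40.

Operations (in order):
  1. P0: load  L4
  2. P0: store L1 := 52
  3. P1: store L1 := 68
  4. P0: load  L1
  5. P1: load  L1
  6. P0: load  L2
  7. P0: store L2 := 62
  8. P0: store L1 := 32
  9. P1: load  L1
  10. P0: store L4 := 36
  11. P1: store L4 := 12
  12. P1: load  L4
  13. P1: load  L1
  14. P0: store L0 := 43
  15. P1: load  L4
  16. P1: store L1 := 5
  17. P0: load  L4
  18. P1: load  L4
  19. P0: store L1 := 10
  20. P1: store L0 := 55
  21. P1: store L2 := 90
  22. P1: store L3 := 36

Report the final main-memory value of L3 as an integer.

1. P0: load  L4  bus=[BusRd]  L4: P0=E P1=I  mem[L4]=40
2. P0: store L1 := 52  bus=[BusRdX]  L1: P0=M P1=I  mem[L1]=70
3. P1: store L1 := 68  bus=[BusRdX,Flush]  L1: P0=I P1=M  mem[L1]=52
4. P0: load  L1  bus=[BusRd,Flush]  L1: P0=S P1=S  mem[L1]=68
5. P1: load  L1  bus=[-]  L1: P0=S P1=S  mem[L1]=68
6. P0: load  L2  bus=[BusRd]  L2: P0=E P1=I  mem[L2]=0
7. P0: store L2 := 62  bus=[-]  L2: P0=M P1=I  mem[L2]=0
8. P0: store L1 := 32  bus=[BusUpgr]  L1: P0=M P1=I  mem[L1]=68
9. P1: load  L1  bus=[BusRd,Flush]  L1: P0=S P1=S  mem[L1]=32
10. P0: store L4 := 36  bus=[-]  L4: P0=M P1=I  mem[L4]=40
11. P1: store L4 := 12  bus=[BusRdX,Flush]  L4: P0=I P1=M  mem[L4]=36
12. P1: load  L4  bus=[-]  L4: P0=I P1=M  mem[L4]=36
13. P1: load  L1  bus=[-]  L1: P0=S P1=S  mem[L1]=32
14. P0: store L0 := 43  bus=[BusRdX]  L0: P0=M P1=I  mem[L0]=0
15. P1: load  L4  bus=[-]  L4: P0=I P1=M  mem[L4]=36
16. P1: store L1 := 5  bus=[BusUpgr]  L1: P0=I P1=M  mem[L1]=32
17. P0: load  L4  bus=[BusRd,Flush]  L4: P0=S P1=S  mem[L4]=12
18. P1: load  L4  bus=[-]  L4: P0=S P1=S  mem[L4]=12
19. P0: store L1 := 10  bus=[BusRdX,Flush]  L1: P0=M P1=I  mem[L1]=5
20. P1: store L0 := 55  bus=[BusRdX,Flush]  L0: P0=I P1=M  mem[L0]=43
21. P1: store L2 := 90  bus=[BusRdX,Flush]  L2: P0=I P1=M  mem[L2]=62
22. P1: store L3 := 36  bus=[BusRdX]  L3: P0=I P1=M  mem[L3]=80

memory[L3] = 80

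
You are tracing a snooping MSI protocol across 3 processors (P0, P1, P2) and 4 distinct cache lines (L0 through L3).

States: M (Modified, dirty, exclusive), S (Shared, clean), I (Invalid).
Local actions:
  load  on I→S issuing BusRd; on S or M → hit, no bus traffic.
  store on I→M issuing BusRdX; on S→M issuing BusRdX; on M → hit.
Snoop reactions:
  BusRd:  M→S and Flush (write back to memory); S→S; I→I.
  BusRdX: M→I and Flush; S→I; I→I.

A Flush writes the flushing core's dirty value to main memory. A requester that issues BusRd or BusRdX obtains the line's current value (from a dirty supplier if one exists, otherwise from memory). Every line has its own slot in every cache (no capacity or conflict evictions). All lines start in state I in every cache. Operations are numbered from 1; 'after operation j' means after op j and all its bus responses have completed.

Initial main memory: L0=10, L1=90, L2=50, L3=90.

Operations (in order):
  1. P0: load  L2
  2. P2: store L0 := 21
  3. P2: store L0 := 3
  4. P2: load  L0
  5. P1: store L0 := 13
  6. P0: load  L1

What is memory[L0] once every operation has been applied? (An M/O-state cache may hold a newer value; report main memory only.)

[1] P0: load  L2 | P0:S(50), P1:I, P2:I | bus: BusRd
[2] P2: store L0 := 21 | P0:I, P1:I, P2:M(21) | bus: BusRdX
[3] P2: store L0 := 3 | P0:I, P1:I, P2:M(3) | bus: none
[4] P2: load  L0 | P0:I, P1:I, P2:M(3) | bus: none
[5] P1: store L0 := 13 | P0:I, P1:M(13), P2:I | bus: BusRdX,Flush
[6] P0: load  L1 | P0:S(90), P1:I, P2:I | bus: BusRd

memory[L0] = 3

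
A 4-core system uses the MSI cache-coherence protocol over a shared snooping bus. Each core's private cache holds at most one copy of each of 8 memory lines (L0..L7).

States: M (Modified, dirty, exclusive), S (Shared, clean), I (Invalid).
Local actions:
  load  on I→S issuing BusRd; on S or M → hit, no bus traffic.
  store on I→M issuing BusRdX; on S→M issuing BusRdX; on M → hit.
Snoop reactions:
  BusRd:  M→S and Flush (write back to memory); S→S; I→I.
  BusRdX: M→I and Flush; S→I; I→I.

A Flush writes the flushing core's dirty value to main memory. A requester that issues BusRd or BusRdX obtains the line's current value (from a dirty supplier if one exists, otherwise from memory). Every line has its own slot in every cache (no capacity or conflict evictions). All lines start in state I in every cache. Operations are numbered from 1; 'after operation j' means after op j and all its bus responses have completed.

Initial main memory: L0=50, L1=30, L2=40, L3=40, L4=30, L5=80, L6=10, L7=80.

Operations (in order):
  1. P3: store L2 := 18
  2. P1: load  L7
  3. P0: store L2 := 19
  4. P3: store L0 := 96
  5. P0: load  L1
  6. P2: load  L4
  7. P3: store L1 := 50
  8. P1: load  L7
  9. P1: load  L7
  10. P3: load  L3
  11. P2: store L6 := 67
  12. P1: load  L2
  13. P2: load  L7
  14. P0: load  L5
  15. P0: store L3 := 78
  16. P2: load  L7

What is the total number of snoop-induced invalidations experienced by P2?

step 1: P3: store L2 := 18  ⟶  IIIM  (L2)  txn=BusRdX  M[L2]=40
step 2: P1: load  L7  ⟶  ISII  (L7)  txn=BusRd  M[L7]=80
step 3: P0: store L2 := 19  ⟶  MIII  (L2)  txn=BusRdX+Flush  M[L2]=18
step 4: P3: store L0 := 96  ⟶  IIIM  (L0)  txn=BusRdX  M[L0]=50
step 5: P0: load  L1  ⟶  SIII  (L1)  txn=BusRd  M[L1]=30
step 6: P2: load  L4  ⟶  IISI  (L4)  txn=BusRd  M[L4]=30
step 7: P3: store L1 := 50  ⟶  IIIM  (L1)  txn=BusRdX  M[L1]=30
step 8: P1: load  L7  ⟶  ISII  (L7)  txn=∅  M[L7]=80
step 9: P1: load  L7  ⟶  ISII  (L7)  txn=∅  M[L7]=80
step 10: P3: load  L3  ⟶  IIIS  (L3)  txn=BusRd  M[L3]=40
step 11: P2: store L6 := 67  ⟶  IIMI  (L6)  txn=BusRdX  M[L6]=10
step 12: P1: load  L2  ⟶  SSII  (L2)  txn=BusRd+Flush  M[L2]=19
step 13: P2: load  L7  ⟶  ISSI  (L7)  txn=BusRd  M[L7]=80
step 14: P0: load  L5  ⟶  SIII  (L5)  txn=BusRd  M[L5]=80
step 15: P0: store L3 := 78  ⟶  MIII  (L3)  txn=BusRdX  M[L3]=40
step 16: P2: load  L7  ⟶  ISSI  (L7)  txn=∅  M[L7]=80

invalidations = 0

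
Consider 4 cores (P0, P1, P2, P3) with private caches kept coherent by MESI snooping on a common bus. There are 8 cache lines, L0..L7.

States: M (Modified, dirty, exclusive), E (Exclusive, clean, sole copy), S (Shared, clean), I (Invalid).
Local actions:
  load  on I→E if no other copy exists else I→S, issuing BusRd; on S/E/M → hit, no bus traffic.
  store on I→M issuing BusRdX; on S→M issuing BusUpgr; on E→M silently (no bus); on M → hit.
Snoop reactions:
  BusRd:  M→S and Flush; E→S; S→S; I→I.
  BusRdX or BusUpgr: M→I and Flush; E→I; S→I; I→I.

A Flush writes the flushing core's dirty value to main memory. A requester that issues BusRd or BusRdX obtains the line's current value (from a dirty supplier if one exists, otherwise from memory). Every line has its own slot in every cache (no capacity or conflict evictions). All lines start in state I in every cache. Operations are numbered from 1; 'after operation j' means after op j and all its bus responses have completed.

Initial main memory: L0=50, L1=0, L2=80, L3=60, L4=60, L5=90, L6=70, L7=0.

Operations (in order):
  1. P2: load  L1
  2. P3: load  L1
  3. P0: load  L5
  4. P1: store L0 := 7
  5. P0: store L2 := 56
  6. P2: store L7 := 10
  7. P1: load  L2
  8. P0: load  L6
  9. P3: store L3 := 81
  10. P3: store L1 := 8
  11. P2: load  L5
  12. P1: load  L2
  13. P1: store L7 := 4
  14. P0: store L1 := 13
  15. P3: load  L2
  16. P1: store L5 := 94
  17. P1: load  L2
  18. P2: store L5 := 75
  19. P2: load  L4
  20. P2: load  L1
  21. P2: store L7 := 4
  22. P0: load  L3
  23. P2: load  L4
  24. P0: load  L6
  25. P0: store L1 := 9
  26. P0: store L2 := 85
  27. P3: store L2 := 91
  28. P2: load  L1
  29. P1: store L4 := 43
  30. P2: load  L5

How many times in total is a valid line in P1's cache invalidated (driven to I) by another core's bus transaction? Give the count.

  op1 P2: load  L1 → I/I/E/I on L1; bus BusRd; mem=0
  op2 P3: load  L1 → I/I/S/S on L1; bus BusRd; mem=0
  op3 P0: load  L5 → E/I/I/I on L5; bus BusRd; mem=90
  op4 P1: store L0 := 7 → I/M/I/I on L0; bus BusRdX; mem=50
  op5 P0: store L2 := 56 → M/I/I/I on L2; bus BusRdX; mem=80
  op6 P2: store L7 := 10 → I/I/M/I on L7; bus BusRdX; mem=0
  op7 P1: load  L2 → S/S/I/I on L2; bus BusRd Flush; mem=56
  op8 P0: load  L6 → E/I/I/I on L6; bus BusRd; mem=70
  op9 P3: store L3 := 81 → I/I/I/M on L3; bus BusRdX; mem=60
  op10 P3: store L1 := 8 → I/I/I/M on L1; bus BusUpgr; mem=0
  op11 P2: load  L5 → S/I/S/I on L5; bus BusRd; mem=90
  op12 P1: load  L2 → S/S/I/I on L2; bus (none); mem=56
  op13 P1: store L7 := 4 → I/M/I/I on L7; bus BusRdX Flush; mem=10
  op14 P0: store L1 := 13 → M/I/I/I on L1; bus BusRdX Flush; mem=8
  op15 P3: load  L2 → S/S/I/S on L2; bus BusRd; mem=56
  op16 P1: store L5 := 94 → I/M/I/I on L5; bus BusRdX; mem=90
  op17 P1: load  L2 → S/S/I/S on L2; bus (none); mem=56
  op18 P2: store L5 := 75 → I/I/M/I on L5; bus BusRdX Flush; mem=94
  op19 P2: load  L4 → I/I/E/I on L4; bus BusRd; mem=60
  op20 P2: load  L1 → S/I/S/I on L1; bus BusRd Flush; mem=13
  op21 P2: store L7 := 4 → I/I/M/I on L7; bus BusRdX Flush; mem=4
  op22 P0: load  L3 → S/I/I/S on L3; bus BusRd Flush; mem=81
  op23 P2: load  L4 → I/I/E/I on L4; bus (none); mem=60
  op24 P0: load  L6 → E/I/I/I on L6; bus (none); mem=70
  op25 P0: store L1 := 9 → M/I/I/I on L1; bus BusUpgr; mem=13
  op26 P0: store L2 := 85 → M/I/I/I on L2; bus BusUpgr; mem=56
  op27 P3: store L2 := 91 → I/I/I/M on L2; bus BusRdX Flush; mem=85
  op28 P2: load  L1 → S/I/S/I on L1; bus BusRd Flush; mem=9
  op29 P1: store L4 := 43 → I/M/I/I on L4; bus BusRdX; mem=60
  op30 P2: load  L5 → I/I/M/I on L5; bus (none); mem=94

invalidations = 3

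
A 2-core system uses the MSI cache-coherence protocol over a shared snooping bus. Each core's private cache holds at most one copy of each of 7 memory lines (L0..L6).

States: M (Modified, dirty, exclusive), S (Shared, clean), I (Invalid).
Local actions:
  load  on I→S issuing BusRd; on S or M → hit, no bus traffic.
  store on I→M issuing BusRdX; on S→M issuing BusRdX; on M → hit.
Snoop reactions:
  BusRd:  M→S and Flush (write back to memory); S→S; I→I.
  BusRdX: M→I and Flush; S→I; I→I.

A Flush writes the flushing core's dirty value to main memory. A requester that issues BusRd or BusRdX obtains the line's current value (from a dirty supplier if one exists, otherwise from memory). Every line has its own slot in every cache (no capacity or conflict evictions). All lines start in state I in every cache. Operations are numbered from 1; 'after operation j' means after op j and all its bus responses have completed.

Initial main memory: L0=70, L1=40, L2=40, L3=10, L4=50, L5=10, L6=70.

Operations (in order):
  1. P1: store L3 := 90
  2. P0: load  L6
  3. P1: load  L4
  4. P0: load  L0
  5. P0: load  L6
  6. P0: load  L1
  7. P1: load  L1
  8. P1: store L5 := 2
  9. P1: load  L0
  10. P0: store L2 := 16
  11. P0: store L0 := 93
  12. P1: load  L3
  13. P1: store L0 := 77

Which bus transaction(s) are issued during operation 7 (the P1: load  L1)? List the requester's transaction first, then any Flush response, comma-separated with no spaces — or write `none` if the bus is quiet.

bus = BusRd

1. P1: store L3 := 90  bus=[BusRdX]  L3: P0=I P1=M  mem[L3]=10
2. P0: load  L6  bus=[BusRd]  L6: P0=S P1=I  mem[L6]=70
3. P1: load  L4  bus=[BusRd]  L4: P0=I P1=S  mem[L4]=50
4. P0: load  L0  bus=[BusRd]  L0: P0=S P1=I  mem[L0]=70
5. P0: load  L6  bus=[-]  L6: P0=S P1=I  mem[L6]=70
6. P0: load  L1  bus=[BusRd]  L1: P0=S P1=I  mem[L1]=40
7. P1: load  L1  bus=[BusRd]  L1: P0=S P1=S  mem[L1]=40
8. P1: store L5 := 2  bus=[BusRdX]  L5: P0=I P1=M  mem[L5]=10
9. P1: load  L0  bus=[BusRd]  L0: P0=S P1=S  mem[L0]=70
10. P0: store L2 := 16  bus=[BusRdX]  L2: P0=M P1=I  mem[L2]=40
11. P0: store L0 := 93  bus=[BusRdX]  L0: P0=M P1=I  mem[L0]=70
12. P1: load  L3  bus=[-]  L3: P0=I P1=M  mem[L3]=10
13. P1: store L0 := 77  bus=[BusRdX,Flush]  L0: P0=I P1=M  mem[L0]=93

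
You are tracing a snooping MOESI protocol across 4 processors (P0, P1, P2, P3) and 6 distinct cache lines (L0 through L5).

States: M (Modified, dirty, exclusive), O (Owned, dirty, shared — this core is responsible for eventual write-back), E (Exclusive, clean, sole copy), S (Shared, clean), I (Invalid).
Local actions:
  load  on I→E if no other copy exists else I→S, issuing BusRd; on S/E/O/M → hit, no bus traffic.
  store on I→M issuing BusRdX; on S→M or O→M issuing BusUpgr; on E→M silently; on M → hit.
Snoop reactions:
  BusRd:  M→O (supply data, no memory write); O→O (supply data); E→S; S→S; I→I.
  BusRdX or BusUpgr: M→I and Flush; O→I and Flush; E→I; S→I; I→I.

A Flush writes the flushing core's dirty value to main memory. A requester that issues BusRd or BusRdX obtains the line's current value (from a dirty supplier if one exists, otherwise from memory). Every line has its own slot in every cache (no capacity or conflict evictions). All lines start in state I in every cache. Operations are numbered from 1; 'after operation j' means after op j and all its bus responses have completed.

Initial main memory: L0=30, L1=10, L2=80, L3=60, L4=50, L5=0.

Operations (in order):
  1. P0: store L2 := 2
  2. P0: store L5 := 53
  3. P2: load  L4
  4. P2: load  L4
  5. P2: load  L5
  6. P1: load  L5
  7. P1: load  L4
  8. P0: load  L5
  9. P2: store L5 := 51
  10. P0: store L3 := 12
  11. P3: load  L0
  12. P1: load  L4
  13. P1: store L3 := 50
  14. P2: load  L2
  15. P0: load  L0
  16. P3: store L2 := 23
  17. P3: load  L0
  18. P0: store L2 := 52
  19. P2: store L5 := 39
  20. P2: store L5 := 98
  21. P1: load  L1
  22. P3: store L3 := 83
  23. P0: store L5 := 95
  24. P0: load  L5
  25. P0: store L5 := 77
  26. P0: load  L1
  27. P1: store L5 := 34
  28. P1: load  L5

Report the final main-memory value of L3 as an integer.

step 1: P0: store L2 := 2  ⟶  MIII  (L2)  txn=BusRdX  M[L2]=80
step 2: P0: store L5 := 53  ⟶  MIII  (L5)  txn=BusRdX  M[L5]=0
step 3: P2: load  L4  ⟶  IIEI  (L4)  txn=BusRd  M[L4]=50
step 4: P2: load  L4  ⟶  IIEI  (L4)  txn=∅  M[L4]=50
step 5: P2: load  L5  ⟶  OISI  (L5)  txn=BusRd  M[L5]=0
step 6: P1: load  L5  ⟶  OSSI  (L5)  txn=BusRd  M[L5]=0
step 7: P1: load  L4  ⟶  ISSI  (L4)  txn=BusRd  M[L4]=50
step 8: P0: load  L5  ⟶  OSSI  (L5)  txn=∅  M[L5]=0
step 9: P2: store L5 := 51  ⟶  IIMI  (L5)  txn=BusUpgr+Flush  M[L5]=53
step 10: P0: store L3 := 12  ⟶  MIII  (L3)  txn=BusRdX  M[L3]=60
step 11: P3: load  L0  ⟶  IIIE  (L0)  txn=BusRd  M[L0]=30
step 12: P1: load  L4  ⟶  ISSI  (L4)  txn=∅  M[L4]=50
step 13: P1: store L3 := 50  ⟶  IMII  (L3)  txn=BusRdX+Flush  M[L3]=12
step 14: P2: load  L2  ⟶  OISI  (L2)  txn=BusRd  M[L2]=80
step 15: P0: load  L0  ⟶  SIIS  (L0)  txn=BusRd  M[L0]=30
step 16: P3: store L2 := 23  ⟶  IIIM  (L2)  txn=BusRdX+Flush  M[L2]=2
step 17: P3: load  L0  ⟶  SIIS  (L0)  txn=∅  M[L0]=30
step 18: P0: store L2 := 52  ⟶  MIII  (L2)  txn=BusRdX+Flush  M[L2]=23
step 19: P2: store L5 := 39  ⟶  IIMI  (L5)  txn=∅  M[L5]=53
step 20: P2: store L5 := 98  ⟶  IIMI  (L5)  txn=∅  M[L5]=53
step 21: P1: load  L1  ⟶  IEII  (L1)  txn=BusRd  M[L1]=10
step 22: P3: store L3 := 83  ⟶  IIIM  (L3)  txn=BusRdX+Flush  M[L3]=50
step 23: P0: store L5 := 95  ⟶  MIII  (L5)  txn=BusRdX+Flush  M[L5]=98
step 24: P0: load  L5  ⟶  MIII  (L5)  txn=∅  M[L5]=98
step 25: P0: store L5 := 77  ⟶  MIII  (L5)  txn=∅  M[L5]=98
step 26: P0: load  L1  ⟶  SSII  (L1)  txn=BusRd  M[L1]=10
step 27: P1: store L5 := 34  ⟶  IMII  (L5)  txn=BusRdX+Flush  M[L5]=77
step 28: P1: load  L5  ⟶  IMII  (L5)  txn=∅  M[L5]=77

memory[L3] = 50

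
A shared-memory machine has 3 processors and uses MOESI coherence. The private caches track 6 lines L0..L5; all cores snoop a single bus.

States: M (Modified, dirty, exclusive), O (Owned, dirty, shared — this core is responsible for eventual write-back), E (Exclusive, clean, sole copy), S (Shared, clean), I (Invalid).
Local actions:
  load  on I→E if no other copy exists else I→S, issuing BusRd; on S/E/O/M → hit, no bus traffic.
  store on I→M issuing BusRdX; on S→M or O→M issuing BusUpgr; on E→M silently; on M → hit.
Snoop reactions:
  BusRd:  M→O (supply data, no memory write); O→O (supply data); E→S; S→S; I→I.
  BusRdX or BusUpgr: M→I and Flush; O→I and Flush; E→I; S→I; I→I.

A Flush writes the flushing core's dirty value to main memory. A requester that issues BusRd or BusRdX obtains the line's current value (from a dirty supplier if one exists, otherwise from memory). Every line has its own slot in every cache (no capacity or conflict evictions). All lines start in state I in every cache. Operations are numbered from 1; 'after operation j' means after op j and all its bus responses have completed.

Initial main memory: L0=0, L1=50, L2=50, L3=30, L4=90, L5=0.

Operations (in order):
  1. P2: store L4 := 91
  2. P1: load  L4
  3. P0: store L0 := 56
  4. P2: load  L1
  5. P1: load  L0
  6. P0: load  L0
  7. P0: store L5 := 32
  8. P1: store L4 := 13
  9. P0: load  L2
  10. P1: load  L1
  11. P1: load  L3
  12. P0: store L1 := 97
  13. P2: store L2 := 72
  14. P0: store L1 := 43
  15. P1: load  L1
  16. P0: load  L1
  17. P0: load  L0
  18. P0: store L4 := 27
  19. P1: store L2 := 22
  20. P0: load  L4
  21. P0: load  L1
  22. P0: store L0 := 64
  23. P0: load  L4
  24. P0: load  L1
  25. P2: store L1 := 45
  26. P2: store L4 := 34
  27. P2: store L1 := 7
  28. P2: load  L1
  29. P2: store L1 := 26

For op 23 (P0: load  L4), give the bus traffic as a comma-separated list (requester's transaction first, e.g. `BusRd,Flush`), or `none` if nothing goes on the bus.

bus = none

step 1: P2: store L4 := 91  ⟶  IIM  (L4)  txn=BusRdX  M[L4]=90
step 2: P1: load  L4  ⟶  ISO  (L4)  txn=BusRd  M[L4]=90
step 3: P0: store L0 := 56  ⟶  MII  (L0)  txn=BusRdX  M[L0]=0
step 4: P2: load  L1  ⟶  IIE  (L1)  txn=BusRd  M[L1]=50
step 5: P1: load  L0  ⟶  OSI  (L0)  txn=BusRd  M[L0]=0
step 6: P0: load  L0  ⟶  OSI  (L0)  txn=∅  M[L0]=0
step 7: P0: store L5 := 32  ⟶  MII  (L5)  txn=BusRdX  M[L5]=0
step 8: P1: store L4 := 13  ⟶  IMI  (L4)  txn=BusUpgr+Flush  M[L4]=91
step 9: P0: load  L2  ⟶  EII  (L2)  txn=BusRd  M[L2]=50
step 10: P1: load  L1  ⟶  ISS  (L1)  txn=BusRd  M[L1]=50
step 11: P1: load  L3  ⟶  IEI  (L3)  txn=BusRd  M[L3]=30
step 12: P0: store L1 := 97  ⟶  MII  (L1)  txn=BusRdX  M[L1]=50
step 13: P2: store L2 := 72  ⟶  IIM  (L2)  txn=BusRdX  M[L2]=50
step 14: P0: store L1 := 43  ⟶  MII  (L1)  txn=∅  M[L1]=50
step 15: P1: load  L1  ⟶  OSI  (L1)  txn=BusRd  M[L1]=50
step 16: P0: load  L1  ⟶  OSI  (L1)  txn=∅  M[L1]=50
step 17: P0: load  L0  ⟶  OSI  (L0)  txn=∅  M[L0]=0
step 18: P0: store L4 := 27  ⟶  MII  (L4)  txn=BusRdX+Flush  M[L4]=13
step 19: P1: store L2 := 22  ⟶  IMI  (L2)  txn=BusRdX+Flush  M[L2]=72
step 20: P0: load  L4  ⟶  MII  (L4)  txn=∅  M[L4]=13
step 21: P0: load  L1  ⟶  OSI  (L1)  txn=∅  M[L1]=50
step 22: P0: store L0 := 64  ⟶  MII  (L0)  txn=BusUpgr  M[L0]=0
step 23: P0: load  L4  ⟶  MII  (L4)  txn=∅  M[L4]=13
step 24: P0: load  L1  ⟶  OSI  (L1)  txn=∅  M[L1]=50
step 25: P2: store L1 := 45  ⟶  IIM  (L1)  txn=BusRdX+Flush  M[L1]=43
step 26: P2: store L4 := 34  ⟶  IIM  (L4)  txn=BusRdX+Flush  M[L4]=27
step 27: P2: store L1 := 7  ⟶  IIM  (L1)  txn=∅  M[L1]=43
step 28: P2: load  L1  ⟶  IIM  (L1)  txn=∅  M[L1]=43
step 29: P2: store L1 := 26  ⟶  IIM  (L1)  txn=∅  M[L1]=43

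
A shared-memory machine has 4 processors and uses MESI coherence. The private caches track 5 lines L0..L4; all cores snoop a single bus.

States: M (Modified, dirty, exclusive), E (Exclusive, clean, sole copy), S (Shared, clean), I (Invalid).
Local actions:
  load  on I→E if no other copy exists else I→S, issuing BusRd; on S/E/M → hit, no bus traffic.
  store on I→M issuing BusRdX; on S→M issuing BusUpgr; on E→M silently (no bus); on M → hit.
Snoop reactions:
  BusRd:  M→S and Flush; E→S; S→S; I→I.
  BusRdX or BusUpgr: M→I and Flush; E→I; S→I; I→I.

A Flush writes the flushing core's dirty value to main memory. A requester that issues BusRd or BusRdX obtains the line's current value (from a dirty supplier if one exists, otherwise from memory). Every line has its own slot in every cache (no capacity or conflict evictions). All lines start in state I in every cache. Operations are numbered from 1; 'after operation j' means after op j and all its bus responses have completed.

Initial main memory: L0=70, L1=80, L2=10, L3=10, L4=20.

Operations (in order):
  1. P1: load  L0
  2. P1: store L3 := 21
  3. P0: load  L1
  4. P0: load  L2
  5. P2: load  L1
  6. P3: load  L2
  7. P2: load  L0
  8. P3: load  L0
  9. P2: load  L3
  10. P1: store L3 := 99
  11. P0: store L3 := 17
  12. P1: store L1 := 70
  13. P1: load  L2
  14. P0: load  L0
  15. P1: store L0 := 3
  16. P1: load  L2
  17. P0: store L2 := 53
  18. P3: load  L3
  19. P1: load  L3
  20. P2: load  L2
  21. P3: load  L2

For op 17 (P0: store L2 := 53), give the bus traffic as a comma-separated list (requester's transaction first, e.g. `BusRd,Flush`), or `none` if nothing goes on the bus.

bus = BusUpgr

[1] P1: load  L0 | P0:I, P1:E(70), P2:I, P3:I | bus: BusRd
[2] P1: store L3 := 21 | P0:I, P1:M(21), P2:I, P3:I | bus: BusRdX
[3] P0: load  L1 | P0:E(80), P1:I, P2:I, P3:I | bus: BusRd
[4] P0: load  L2 | P0:E(10), P1:I, P2:I, P3:I | bus: BusRd
[5] P2: load  L1 | P0:S(80), P1:I, P2:S(80), P3:I | bus: BusRd
[6] P3: load  L2 | P0:S(10), P1:I, P2:I, P3:S(10) | bus: BusRd
[7] P2: load  L0 | P0:I, P1:S(70), P2:S(70), P3:I | bus: BusRd
[8] P3: load  L0 | P0:I, P1:S(70), P2:S(70), P3:S(70) | bus: BusRd
[9] P2: load  L3 | P0:I, P1:S(21), P2:S(21), P3:I | bus: BusRd,Flush
[10] P1: store L3 := 99 | P0:I, P1:M(99), P2:I, P3:I | bus: BusUpgr
[11] P0: store L3 := 17 | P0:M(17), P1:I, P2:I, P3:I | bus: BusRdX,Flush
[12] P1: store L1 := 70 | P0:I, P1:M(70), P2:I, P3:I | bus: BusRdX
[13] P1: load  L2 | P0:S(10), P1:S(10), P2:I, P3:S(10) | bus: BusRd
[14] P0: load  L0 | P0:S(70), P1:S(70), P2:S(70), P3:S(70) | bus: BusRd
[15] P1: store L0 := 3 | P0:I, P1:M(3), P2:I, P3:I | bus: BusUpgr
[16] P1: load  L2 | P0:S(10), P1:S(10), P2:I, P3:S(10) | bus: none
[17] P0: store L2 := 53 | P0:M(53), P1:I, P2:I, P3:I | bus: BusUpgr
[18] P3: load  L3 | P0:S(17), P1:I, P2:I, P3:S(17) | bus: BusRd,Flush
[19] P1: load  L3 | P0:S(17), P1:S(17), P2:I, P3:S(17) | bus: BusRd
[20] P2: load  L2 | P0:S(53), P1:I, P2:S(53), P3:I | bus: BusRd,Flush
[21] P3: load  L2 | P0:S(53), P1:I, P2:S(53), P3:S(53) | bus: BusRd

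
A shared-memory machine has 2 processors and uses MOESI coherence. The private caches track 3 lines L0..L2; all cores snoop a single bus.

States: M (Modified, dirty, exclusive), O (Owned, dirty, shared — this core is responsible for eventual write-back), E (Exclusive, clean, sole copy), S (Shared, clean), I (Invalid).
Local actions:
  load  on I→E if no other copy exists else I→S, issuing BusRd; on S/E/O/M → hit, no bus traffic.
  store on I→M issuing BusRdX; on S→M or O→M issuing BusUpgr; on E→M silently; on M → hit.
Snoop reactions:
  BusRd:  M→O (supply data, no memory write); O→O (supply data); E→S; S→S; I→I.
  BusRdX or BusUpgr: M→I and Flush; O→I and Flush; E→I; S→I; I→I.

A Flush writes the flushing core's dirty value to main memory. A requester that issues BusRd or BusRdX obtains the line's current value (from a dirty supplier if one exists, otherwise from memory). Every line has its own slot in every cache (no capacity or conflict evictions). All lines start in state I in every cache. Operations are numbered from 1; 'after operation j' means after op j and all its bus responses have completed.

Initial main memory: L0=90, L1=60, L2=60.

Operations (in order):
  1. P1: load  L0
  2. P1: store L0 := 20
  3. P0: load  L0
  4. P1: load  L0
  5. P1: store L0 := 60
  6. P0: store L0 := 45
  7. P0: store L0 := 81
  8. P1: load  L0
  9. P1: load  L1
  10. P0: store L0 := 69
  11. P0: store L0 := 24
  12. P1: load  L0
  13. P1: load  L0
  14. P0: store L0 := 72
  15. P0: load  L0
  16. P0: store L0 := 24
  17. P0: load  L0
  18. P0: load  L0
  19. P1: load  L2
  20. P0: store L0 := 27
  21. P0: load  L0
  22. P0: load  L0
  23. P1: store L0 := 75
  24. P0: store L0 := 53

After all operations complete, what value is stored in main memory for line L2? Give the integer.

memory[L2] = 60

1. P1: load  L0  bus=[BusRd]  L0: P0=I P1=E  mem[L0]=90
2. P1: store L0 := 20  bus=[-]  L0: P0=I P1=M  mem[L0]=90
3. P0: load  L0  bus=[BusRd]  L0: P0=S P1=O  mem[L0]=90
4. P1: load  L0  bus=[-]  L0: P0=S P1=O  mem[L0]=90
5. P1: store L0 := 60  bus=[BusUpgr]  L0: P0=I P1=M  mem[L0]=90
6. P0: store L0 := 45  bus=[BusRdX,Flush]  L0: P0=M P1=I  mem[L0]=60
7. P0: store L0 := 81  bus=[-]  L0: P0=M P1=I  mem[L0]=60
8. P1: load  L0  bus=[BusRd]  L0: P0=O P1=S  mem[L0]=60
9. P1: load  L1  bus=[BusRd]  L1: P0=I P1=E  mem[L1]=60
10. P0: store L0 := 69  bus=[BusUpgr]  L0: P0=M P1=I  mem[L0]=60
11. P0: store L0 := 24  bus=[-]  L0: P0=M P1=I  mem[L0]=60
12. P1: load  L0  bus=[BusRd]  L0: P0=O P1=S  mem[L0]=60
13. P1: load  L0  bus=[-]  L0: P0=O P1=S  mem[L0]=60
14. P0: store L0 := 72  bus=[BusUpgr]  L0: P0=M P1=I  mem[L0]=60
15. P0: load  L0  bus=[-]  L0: P0=M P1=I  mem[L0]=60
16. P0: store L0 := 24  bus=[-]  L0: P0=M P1=I  mem[L0]=60
17. P0: load  L0  bus=[-]  L0: P0=M P1=I  mem[L0]=60
18. P0: load  L0  bus=[-]  L0: P0=M P1=I  mem[L0]=60
19. P1: load  L2  bus=[BusRd]  L2: P0=I P1=E  mem[L2]=60
20. P0: store L0 := 27  bus=[-]  L0: P0=M P1=I  mem[L0]=60
21. P0: load  L0  bus=[-]  L0: P0=M P1=I  mem[L0]=60
22. P0: load  L0  bus=[-]  L0: P0=M P1=I  mem[L0]=60
23. P1: store L0 := 75  bus=[BusRdX,Flush]  L0: P0=I P1=M  mem[L0]=27
24. P0: store L0 := 53  bus=[BusRdX,Flush]  L0: P0=M P1=I  mem[L0]=75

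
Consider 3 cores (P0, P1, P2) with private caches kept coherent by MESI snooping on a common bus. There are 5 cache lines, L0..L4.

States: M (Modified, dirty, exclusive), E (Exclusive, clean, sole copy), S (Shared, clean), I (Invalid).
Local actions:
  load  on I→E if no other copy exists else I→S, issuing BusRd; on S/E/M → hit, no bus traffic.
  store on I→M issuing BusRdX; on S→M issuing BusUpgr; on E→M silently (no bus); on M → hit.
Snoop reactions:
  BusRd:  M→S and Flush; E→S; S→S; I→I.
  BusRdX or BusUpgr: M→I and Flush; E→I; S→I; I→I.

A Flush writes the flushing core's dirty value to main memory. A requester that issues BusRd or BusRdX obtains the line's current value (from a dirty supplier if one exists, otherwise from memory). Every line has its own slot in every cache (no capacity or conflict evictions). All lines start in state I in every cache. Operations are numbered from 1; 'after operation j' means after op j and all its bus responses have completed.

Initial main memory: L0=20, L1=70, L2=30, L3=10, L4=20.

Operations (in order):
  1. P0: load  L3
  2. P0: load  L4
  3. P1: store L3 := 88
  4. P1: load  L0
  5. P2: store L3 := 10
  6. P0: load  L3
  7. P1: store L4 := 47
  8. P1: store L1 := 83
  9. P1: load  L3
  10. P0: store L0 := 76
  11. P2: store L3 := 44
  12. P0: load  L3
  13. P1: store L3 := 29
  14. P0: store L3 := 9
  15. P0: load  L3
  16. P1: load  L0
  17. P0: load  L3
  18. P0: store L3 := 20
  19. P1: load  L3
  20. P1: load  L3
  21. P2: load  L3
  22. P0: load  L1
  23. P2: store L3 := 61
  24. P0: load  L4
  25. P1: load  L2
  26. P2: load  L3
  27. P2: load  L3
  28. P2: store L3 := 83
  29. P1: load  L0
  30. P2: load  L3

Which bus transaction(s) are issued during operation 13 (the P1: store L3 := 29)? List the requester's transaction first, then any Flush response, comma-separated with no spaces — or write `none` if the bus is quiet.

step 1: P0: load  L3  ⟶  EII  (L3)  txn=BusRd  M[L3]=10
step 2: P0: load  L4  ⟶  EII  (L4)  txn=BusRd  M[L4]=20
step 3: P1: store L3 := 88  ⟶  IMI  (L3)  txn=BusRdX  M[L3]=10
step 4: P1: load  L0  ⟶  IEI  (L0)  txn=BusRd  M[L0]=20
step 5: P2: store L3 := 10  ⟶  IIM  (L3)  txn=BusRdX+Flush  M[L3]=88
step 6: P0: load  L3  ⟶  SIS  (L3)  txn=BusRd+Flush  M[L3]=10
step 7: P1: store L4 := 47  ⟶  IMI  (L4)  txn=BusRdX  M[L4]=20
step 8: P1: store L1 := 83  ⟶  IMI  (L1)  txn=BusRdX  M[L1]=70
step 9: P1: load  L3  ⟶  SSS  (L3)  txn=BusRd  M[L3]=10
step 10: P0: store L0 := 76  ⟶  MII  (L0)  txn=BusRdX  M[L0]=20
step 11: P2: store L3 := 44  ⟶  IIM  (L3)  txn=BusUpgr  M[L3]=10
step 12: P0: load  L3  ⟶  SIS  (L3)  txn=BusRd+Flush  M[L3]=44
step 13: P1: store L3 := 29  ⟶  IMI  (L3)  txn=BusRdX  M[L3]=44
step 14: P0: store L3 := 9  ⟶  MII  (L3)  txn=BusRdX+Flush  M[L3]=29
step 15: P0: load  L3  ⟶  MII  (L3)  txn=∅  M[L3]=29
step 16: P1: load  L0  ⟶  SSI  (L0)  txn=BusRd+Flush  M[L0]=76
step 17: P0: load  L3  ⟶  MII  (L3)  txn=∅  M[L3]=29
step 18: P0: store L3 := 20  ⟶  MII  (L3)  txn=∅  M[L3]=29
step 19: P1: load  L3  ⟶  SSI  (L3)  txn=BusRd+Flush  M[L3]=20
step 20: P1: load  L3  ⟶  SSI  (L3)  txn=∅  M[L3]=20
step 21: P2: load  L3  ⟶  SSS  (L3)  txn=BusRd  M[L3]=20
step 22: P0: load  L1  ⟶  SSI  (L1)  txn=BusRd+Flush  M[L1]=83
step 23: P2: store L3 := 61  ⟶  IIM  (L3)  txn=BusUpgr  M[L3]=20
step 24: P0: load  L4  ⟶  SSI  (L4)  txn=BusRd+Flush  M[L4]=47
step 25: P1: load  L2  ⟶  IEI  (L2)  txn=BusRd  M[L2]=30
step 26: P2: load  L3  ⟶  IIM  (L3)  txn=∅  M[L3]=20
step 27: P2: load  L3  ⟶  IIM  (L3)  txn=∅  M[L3]=20
step 28: P2: store L3 := 83  ⟶  IIM  (L3)  txn=∅  M[L3]=20
step 29: P1: load  L0  ⟶  SSI  (L0)  txn=∅  M[L0]=76
step 30: P2: load  L3  ⟶  IIM  (L3)  txn=∅  M[L3]=20

bus = BusRdX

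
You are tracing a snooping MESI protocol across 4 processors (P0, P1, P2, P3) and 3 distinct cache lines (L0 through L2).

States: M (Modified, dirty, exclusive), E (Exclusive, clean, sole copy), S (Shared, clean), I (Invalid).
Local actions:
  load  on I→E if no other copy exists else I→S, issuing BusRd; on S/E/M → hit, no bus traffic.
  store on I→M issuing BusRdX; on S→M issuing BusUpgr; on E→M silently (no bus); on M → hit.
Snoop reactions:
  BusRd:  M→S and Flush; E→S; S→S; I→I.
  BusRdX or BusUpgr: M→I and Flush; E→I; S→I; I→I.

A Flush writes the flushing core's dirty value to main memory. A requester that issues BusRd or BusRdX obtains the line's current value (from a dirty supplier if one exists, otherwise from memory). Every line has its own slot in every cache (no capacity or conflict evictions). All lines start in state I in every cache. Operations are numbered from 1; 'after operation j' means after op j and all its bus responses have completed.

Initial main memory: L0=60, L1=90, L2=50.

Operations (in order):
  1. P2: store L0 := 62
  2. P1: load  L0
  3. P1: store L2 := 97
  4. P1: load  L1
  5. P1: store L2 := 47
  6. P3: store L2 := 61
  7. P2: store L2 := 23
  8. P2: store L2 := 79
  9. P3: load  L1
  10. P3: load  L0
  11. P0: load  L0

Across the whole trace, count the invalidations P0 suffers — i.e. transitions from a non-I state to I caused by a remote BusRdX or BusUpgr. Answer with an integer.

[1] P2: store L0 := 62 | P0:I, P1:I, P2:M(62), P3:I | bus: BusRdX
[2] P1: load  L0 | P0:I, P1:S(62), P2:S(62), P3:I | bus: BusRd,Flush
[3] P1: store L2 := 97 | P0:I, P1:M(97), P2:I, P3:I | bus: BusRdX
[4] P1: load  L1 | P0:I, P1:E(90), P2:I, P3:I | bus: BusRd
[5] P1: store L2 := 47 | P0:I, P1:M(47), P2:I, P3:I | bus: none
[6] P3: store L2 := 61 | P0:I, P1:I, P2:I, P3:M(61) | bus: BusRdX,Flush
[7] P2: store L2 := 23 | P0:I, P1:I, P2:M(23), P3:I | bus: BusRdX,Flush
[8] P2: store L2 := 79 | P0:I, P1:I, P2:M(79), P3:I | bus: none
[9] P3: load  L1 | P0:I, P1:S(90), P2:I, P3:S(90) | bus: BusRd
[10] P3: load  L0 | P0:I, P1:S(62), P2:S(62), P3:S(62) | bus: BusRd
[11] P0: load  L0 | P0:S(62), P1:S(62), P2:S(62), P3:S(62) | bus: BusRd

invalidations = 0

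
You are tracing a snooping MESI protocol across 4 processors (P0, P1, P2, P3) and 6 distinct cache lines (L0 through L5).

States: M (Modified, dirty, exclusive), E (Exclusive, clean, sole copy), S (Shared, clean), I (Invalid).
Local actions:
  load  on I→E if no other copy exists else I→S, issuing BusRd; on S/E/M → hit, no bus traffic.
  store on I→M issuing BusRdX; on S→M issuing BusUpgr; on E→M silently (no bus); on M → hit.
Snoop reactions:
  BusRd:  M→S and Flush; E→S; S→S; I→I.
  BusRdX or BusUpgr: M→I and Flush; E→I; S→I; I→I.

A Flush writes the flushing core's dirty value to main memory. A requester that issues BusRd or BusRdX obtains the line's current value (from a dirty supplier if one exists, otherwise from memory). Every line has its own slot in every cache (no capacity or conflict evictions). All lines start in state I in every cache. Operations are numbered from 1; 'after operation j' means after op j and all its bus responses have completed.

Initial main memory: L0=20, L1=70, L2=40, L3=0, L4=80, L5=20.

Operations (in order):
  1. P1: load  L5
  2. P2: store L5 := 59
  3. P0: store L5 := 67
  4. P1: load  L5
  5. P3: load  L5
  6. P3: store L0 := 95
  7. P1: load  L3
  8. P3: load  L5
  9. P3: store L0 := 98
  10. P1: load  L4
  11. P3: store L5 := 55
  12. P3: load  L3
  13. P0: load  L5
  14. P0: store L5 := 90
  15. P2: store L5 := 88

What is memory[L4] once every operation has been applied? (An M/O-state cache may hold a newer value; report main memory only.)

memory[L4] = 80

1. P1: load  L5  bus=[BusRd]  L5: P0=I P1=E P2=I P3=I  mem[L5]=20
2. P2: store L5 := 59  bus=[BusRdX]  L5: P0=I P1=I P2=M P3=I  mem[L5]=20
3. P0: store L5 := 67  bus=[BusRdX,Flush]  L5: P0=M P1=I P2=I P3=I  mem[L5]=59
4. P1: load  L5  bus=[BusRd,Flush]  L5: P0=S P1=S P2=I P3=I  mem[L5]=67
5. P3: load  L5  bus=[BusRd]  L5: P0=S P1=S P2=I P3=S  mem[L5]=67
6. P3: store L0 := 95  bus=[BusRdX]  L0: P0=I P1=I P2=I P3=M  mem[L0]=20
7. P1: load  L3  bus=[BusRd]  L3: P0=I P1=E P2=I P3=I  mem[L3]=0
8. P3: load  L5  bus=[-]  L5: P0=S P1=S P2=I P3=S  mem[L5]=67
9. P3: store L0 := 98  bus=[-]  L0: P0=I P1=I P2=I P3=M  mem[L0]=20
10. P1: load  L4  bus=[BusRd]  L4: P0=I P1=E P2=I P3=I  mem[L4]=80
11. P3: store L5 := 55  bus=[BusUpgr]  L5: P0=I P1=I P2=I P3=M  mem[L5]=67
12. P3: load  L3  bus=[BusRd]  L3: P0=I P1=S P2=I P3=S  mem[L3]=0
13. P0: load  L5  bus=[BusRd,Flush]  L5: P0=S P1=I P2=I P3=S  mem[L5]=55
14. P0: store L5 := 90  bus=[BusUpgr]  L5: P0=M P1=I P2=I P3=I  mem[L5]=55
15. P2: store L5 := 88  bus=[BusRdX,Flush]  L5: P0=I P1=I P2=M P3=I  mem[L5]=90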